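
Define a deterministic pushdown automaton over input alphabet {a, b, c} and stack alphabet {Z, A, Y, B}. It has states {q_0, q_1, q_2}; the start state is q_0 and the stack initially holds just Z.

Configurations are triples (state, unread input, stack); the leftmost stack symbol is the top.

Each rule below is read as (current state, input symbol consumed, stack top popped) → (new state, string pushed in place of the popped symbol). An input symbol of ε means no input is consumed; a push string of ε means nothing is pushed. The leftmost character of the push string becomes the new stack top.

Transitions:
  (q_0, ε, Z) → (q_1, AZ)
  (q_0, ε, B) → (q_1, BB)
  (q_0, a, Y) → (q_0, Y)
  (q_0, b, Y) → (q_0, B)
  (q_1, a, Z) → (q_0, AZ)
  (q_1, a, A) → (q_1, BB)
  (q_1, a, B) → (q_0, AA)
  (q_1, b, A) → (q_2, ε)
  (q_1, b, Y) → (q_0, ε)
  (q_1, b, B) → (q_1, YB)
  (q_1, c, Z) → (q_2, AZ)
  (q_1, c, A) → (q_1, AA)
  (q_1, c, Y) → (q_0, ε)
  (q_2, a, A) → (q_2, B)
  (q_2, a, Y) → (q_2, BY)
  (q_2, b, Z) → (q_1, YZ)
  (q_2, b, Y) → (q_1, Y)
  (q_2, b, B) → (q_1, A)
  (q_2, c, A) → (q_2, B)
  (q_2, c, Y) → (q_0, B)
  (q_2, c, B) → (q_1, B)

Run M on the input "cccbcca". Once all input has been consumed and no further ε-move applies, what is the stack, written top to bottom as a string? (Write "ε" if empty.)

(q_0, cccbcca, Z) ⊢ (q_1, cccbcca, AZ) ⊢ (q_1, ccbcca, AAZ) ⊢ (q_1, cbcca, AAAZ) ⊢ (q_1, bcca, AAAAZ) ⊢ (q_2, cca, AAAZ) ⊢ (q_2, ca, BAAZ) ⊢ (q_1, a, BAAZ) ⊢ (q_0, ε, AAAAZ)
All input consumed in state q_0 with stack AAAAZ.

AAAAZ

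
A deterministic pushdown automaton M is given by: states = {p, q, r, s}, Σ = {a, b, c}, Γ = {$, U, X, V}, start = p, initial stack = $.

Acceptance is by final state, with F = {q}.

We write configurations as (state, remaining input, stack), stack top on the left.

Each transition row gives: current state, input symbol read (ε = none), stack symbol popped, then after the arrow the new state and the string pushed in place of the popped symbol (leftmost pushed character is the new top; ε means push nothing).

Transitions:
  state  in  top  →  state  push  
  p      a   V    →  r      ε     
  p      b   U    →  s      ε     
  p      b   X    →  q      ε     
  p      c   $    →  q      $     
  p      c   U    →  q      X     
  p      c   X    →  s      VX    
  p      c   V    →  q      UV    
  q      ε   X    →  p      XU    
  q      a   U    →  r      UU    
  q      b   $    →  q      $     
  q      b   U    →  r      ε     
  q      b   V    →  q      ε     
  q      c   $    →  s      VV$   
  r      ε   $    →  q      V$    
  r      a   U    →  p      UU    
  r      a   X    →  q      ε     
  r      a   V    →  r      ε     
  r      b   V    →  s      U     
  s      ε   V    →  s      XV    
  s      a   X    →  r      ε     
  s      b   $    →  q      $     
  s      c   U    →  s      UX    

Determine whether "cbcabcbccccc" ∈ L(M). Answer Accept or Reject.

Reject

(p, cbcabcbccccc, $)
  read c, top $: go to q, push $ → (q, bcabcbccccc, $)
  read b, top $: go to q, push $ → (q, cabcbccccc, $)
  read c, top $: go to s, push VV$ → (s, abcbccccc, VV$)
  ε-move, top V: go to s, push XV → (s, abcbccccc, XVV$)
  read a, top X: go to r, push ε → (r, bcbccccc, VV$)
  read b, top V: go to s, push U → (s, cbccccc, UV$)
  read c, top U: go to s, push UX → (s, bccccc, UXV$)
No transition applies at (s, bccccc, UXV$); input not fully consumed.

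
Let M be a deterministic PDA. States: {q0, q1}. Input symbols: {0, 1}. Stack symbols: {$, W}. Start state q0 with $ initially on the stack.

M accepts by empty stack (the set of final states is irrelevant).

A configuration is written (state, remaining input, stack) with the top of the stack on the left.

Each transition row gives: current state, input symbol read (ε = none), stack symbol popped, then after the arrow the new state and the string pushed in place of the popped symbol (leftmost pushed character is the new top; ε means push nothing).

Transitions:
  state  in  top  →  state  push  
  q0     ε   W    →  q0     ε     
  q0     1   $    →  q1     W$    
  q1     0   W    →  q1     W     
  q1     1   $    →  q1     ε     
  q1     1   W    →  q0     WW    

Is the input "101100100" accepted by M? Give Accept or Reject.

(q0, 101100100, $)
  read 1, top $: go to q1, push W$ → (q1, 01100100, W$)
  read 0, top W: go to q1, push W → (q1, 1100100, W$)
  read 1, top W: go to q0, push WW → (q0, 100100, WW$)
  ε-move, top W: go to q0, push ε → (q0, 100100, W$)
  ε-move, top W: go to q0, push ε → (q0, 100100, $)
  read 1, top $: go to q1, push W$ → (q1, 00100, W$)
  read 0, top W: go to q1, push W → (q1, 0100, W$)
  read 0, top W: go to q1, push W → (q1, 100, W$)
  read 1, top W: go to q0, push WW → (q0, 00, WW$)
  ε-move, top W: go to q0, push ε → (q0, 00, W$)
  ε-move, top W: go to q0, push ε → (q0, 00, $)
No transition applies at (q0, 00, $); input not fully consumed.

Reject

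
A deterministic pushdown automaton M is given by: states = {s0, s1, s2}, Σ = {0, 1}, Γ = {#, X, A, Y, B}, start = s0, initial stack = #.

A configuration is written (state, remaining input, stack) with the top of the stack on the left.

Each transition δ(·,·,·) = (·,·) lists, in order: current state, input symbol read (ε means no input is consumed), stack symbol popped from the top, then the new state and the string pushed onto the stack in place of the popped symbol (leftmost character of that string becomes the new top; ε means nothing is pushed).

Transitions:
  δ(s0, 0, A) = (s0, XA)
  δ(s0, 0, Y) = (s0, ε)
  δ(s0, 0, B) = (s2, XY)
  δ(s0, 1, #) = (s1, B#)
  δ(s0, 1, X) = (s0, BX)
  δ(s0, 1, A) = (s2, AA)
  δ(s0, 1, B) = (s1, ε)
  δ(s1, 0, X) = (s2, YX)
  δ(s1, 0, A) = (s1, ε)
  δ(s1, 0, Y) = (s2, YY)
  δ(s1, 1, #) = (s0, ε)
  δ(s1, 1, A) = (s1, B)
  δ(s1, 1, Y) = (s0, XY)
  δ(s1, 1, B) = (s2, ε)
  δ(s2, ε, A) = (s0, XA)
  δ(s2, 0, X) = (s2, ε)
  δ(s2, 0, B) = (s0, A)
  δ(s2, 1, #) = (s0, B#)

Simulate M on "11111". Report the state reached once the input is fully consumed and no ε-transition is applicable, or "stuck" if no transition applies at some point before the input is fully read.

s0

(s0, 11111, #)
  read 1, top #: go to s1, push B# → (s1, 1111, B#)
  read 1, top B: go to s2, push ε → (s2, 111, #)
  read 1, top #: go to s0, push B# → (s0, 11, B#)
  read 1, top B: go to s1, push ε → (s1, 1, #)
  read 1, top #: go to s0, push ε → (s0, ε, ε)
All input consumed; M is in state s0.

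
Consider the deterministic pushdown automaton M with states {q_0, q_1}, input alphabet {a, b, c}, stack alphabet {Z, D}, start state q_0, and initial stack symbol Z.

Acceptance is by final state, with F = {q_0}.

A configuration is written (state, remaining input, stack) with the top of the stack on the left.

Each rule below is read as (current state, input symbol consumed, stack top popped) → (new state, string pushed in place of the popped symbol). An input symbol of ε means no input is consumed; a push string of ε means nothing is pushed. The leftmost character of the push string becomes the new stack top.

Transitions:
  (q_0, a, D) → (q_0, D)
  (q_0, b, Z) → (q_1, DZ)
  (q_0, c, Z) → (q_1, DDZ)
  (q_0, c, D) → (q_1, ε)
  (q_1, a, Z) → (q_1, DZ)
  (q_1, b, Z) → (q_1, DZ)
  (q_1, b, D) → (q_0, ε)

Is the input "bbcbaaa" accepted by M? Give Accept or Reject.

Accept

(q_0, bbcbaaa, Z)
  read b, top Z: go to q_1, push DZ → (q_1, bcbaaa, DZ)
  read b, top D: go to q_0, push ε → (q_0, cbaaa, Z)
  read c, top Z: go to q_1, push DDZ → (q_1, baaa, DDZ)
  read b, top D: go to q_0, push ε → (q_0, aaa, DZ)
  read a, top D: go to q_0, push D → (q_0, aa, DZ)
  read a, top D: go to q_0, push D → (q_0, a, DZ)
  read a, top D: go to q_0, push D → (q_0, ε, DZ)
All input consumed; state q_0 ∈ F.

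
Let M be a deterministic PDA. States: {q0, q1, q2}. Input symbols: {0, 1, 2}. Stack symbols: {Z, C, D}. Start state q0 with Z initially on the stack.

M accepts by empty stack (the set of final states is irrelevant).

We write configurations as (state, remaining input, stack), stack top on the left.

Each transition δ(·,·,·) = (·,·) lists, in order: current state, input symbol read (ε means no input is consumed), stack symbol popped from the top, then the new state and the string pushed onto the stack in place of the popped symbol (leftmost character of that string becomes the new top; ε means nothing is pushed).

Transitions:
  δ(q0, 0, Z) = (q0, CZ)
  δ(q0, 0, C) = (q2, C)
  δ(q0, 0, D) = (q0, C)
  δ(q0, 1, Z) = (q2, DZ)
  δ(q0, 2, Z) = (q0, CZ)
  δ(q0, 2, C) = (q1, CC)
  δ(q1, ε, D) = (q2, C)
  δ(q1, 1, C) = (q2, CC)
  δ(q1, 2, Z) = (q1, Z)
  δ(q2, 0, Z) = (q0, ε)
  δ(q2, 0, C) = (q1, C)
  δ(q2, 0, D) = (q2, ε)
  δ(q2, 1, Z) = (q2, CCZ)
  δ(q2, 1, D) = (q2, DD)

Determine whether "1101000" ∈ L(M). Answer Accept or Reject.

Accept

(q0, 1101000, Z)
  read 1, top Z: go to q2, push DZ → (q2, 101000, DZ)
  read 1, top D: go to q2, push DD → (q2, 01000, DDZ)
  read 0, top D: go to q2, push ε → (q2, 1000, DZ)
  read 1, top D: go to q2, push DD → (q2, 000, DDZ)
  read 0, top D: go to q2, push ε → (q2, 00, DZ)
  read 0, top D: go to q2, push ε → (q2, 0, Z)
  read 0, top Z: go to q0, push ε → (q0, ε, ε)
All input consumed and the stack is empty.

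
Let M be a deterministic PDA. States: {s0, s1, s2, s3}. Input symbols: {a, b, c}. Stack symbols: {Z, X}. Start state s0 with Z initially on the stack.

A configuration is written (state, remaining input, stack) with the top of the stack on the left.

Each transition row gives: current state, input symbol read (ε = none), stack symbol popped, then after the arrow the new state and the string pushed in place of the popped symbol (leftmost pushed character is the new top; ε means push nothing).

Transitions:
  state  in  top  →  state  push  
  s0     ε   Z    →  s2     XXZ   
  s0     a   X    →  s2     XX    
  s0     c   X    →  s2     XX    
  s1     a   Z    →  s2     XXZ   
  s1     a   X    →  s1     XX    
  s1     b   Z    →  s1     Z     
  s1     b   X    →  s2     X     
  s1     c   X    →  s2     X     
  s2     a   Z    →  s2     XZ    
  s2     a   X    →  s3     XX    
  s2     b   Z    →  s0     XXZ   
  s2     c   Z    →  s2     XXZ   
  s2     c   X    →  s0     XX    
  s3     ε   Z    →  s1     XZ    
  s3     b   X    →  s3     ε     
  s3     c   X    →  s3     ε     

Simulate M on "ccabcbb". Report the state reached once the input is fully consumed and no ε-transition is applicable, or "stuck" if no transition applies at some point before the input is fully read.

(s0, ccabcbb, Z)
  ε-move, top Z: go to s2, push XXZ → (s2, ccabcbb, XXZ)
  read c, top X: go to s0, push XX → (s0, cabcbb, XXXZ)
  read c, top X: go to s2, push XX → (s2, abcbb, XXXXZ)
  read a, top X: go to s3, push XX → (s3, bcbb, XXXXXZ)
  read b, top X: go to s3, push ε → (s3, cbb, XXXXZ)
  read c, top X: go to s3, push ε → (s3, bb, XXXZ)
  read b, top X: go to s3, push ε → (s3, b, XXZ)
  read b, top X: go to s3, push ε → (s3, ε, XZ)
All input consumed; M is in state s3.

s3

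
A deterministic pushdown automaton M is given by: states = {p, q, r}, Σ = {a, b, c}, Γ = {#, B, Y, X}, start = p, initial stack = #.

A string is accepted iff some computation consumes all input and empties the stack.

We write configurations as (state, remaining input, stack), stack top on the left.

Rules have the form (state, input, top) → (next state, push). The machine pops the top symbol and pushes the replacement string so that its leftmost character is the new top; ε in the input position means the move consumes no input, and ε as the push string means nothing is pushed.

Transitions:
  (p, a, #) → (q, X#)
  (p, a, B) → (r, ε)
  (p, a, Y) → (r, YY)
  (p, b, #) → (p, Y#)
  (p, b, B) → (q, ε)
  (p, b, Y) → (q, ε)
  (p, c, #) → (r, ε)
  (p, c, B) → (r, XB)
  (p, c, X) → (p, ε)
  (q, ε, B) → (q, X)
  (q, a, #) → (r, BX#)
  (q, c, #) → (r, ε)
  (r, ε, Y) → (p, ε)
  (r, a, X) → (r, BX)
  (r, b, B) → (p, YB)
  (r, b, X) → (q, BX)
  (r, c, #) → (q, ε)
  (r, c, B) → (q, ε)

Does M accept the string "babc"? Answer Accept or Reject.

(p, babc, #)
  read b, top #: go to p, push Y# → (p, abc, Y#)
  read a, top Y: go to r, push YY → (r, bc, YY#)
  ε-move, top Y: go to p, push ε → (p, bc, Y#)
  read b, top Y: go to q, push ε → (q, c, #)
  read c, top #: go to r, push ε → (r, ε, ε)
All input consumed and the stack is empty.

Accept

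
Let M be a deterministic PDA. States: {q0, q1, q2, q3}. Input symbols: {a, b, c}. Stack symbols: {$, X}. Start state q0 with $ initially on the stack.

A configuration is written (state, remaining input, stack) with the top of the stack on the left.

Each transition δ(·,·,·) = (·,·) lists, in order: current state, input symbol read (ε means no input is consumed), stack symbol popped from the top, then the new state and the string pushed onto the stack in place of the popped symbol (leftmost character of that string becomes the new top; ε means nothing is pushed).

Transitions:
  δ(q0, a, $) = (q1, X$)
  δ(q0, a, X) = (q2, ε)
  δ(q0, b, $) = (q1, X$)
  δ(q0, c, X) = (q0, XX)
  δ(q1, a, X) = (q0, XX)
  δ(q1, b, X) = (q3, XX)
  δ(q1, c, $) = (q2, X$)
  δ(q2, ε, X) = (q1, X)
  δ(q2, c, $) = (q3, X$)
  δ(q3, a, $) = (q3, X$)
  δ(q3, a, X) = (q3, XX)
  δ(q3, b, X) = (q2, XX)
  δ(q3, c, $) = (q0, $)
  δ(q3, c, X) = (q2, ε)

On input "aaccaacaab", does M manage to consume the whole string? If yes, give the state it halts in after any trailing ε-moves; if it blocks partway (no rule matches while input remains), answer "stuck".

stuck

(q0, aaccaacaab, $)
  read a, top $: go to q1, push X$ → (q1, accaacaab, X$)
  read a, top X: go to q0, push XX → (q0, ccaacaab, XX$)
  read c, top X: go to q0, push XX → (q0, caacaab, XXX$)
  read c, top X: go to q0, push XX → (q0, aacaab, XXXX$)
  read a, top X: go to q2, push ε → (q2, acaab, XXX$)
  ε-move, top X: go to q1, push X → (q1, acaab, XXX$)
  read a, top X: go to q0, push XX → (q0, caab, XXXX$)
  read c, top X: go to q0, push XX → (q0, aab, XXXXX$)
  read a, top X: go to q2, push ε → (q2, ab, XXXX$)
  ε-move, top X: go to q1, push X → (q1, ab, XXXX$)
  read a, top X: go to q0, push XX → (q0, b, XXXXX$)
No transition for (q0, b, top X); M blocks with input b remaining.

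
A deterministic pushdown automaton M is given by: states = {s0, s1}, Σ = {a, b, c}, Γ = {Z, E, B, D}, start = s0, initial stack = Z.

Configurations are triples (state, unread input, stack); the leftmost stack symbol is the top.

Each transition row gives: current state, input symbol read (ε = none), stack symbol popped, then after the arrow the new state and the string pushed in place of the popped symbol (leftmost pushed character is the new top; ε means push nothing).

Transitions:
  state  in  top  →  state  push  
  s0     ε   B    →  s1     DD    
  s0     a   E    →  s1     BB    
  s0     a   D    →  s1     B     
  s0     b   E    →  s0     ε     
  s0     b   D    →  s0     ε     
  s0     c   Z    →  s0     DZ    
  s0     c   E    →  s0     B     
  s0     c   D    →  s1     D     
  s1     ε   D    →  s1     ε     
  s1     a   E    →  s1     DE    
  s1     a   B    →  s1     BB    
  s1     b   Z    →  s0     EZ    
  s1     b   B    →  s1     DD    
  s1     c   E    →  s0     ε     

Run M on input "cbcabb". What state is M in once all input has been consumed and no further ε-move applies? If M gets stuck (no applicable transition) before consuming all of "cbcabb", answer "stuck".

s0

(s0, cbcabb, Z)
  read c, top Z: go to s0, push DZ → (s0, bcabb, DZ)
  read b, top D: go to s0, push ε → (s0, cabb, Z)
  read c, top Z: go to s0, push DZ → (s0, abb, DZ)
  read a, top D: go to s1, push B → (s1, bb, BZ)
  read b, top B: go to s1, push DD → (s1, b, DDZ)
  ε-move, top D: go to s1, push ε → (s1, b, DZ)
  ε-move, top D: go to s1, push ε → (s1, b, Z)
  read b, top Z: go to s0, push EZ → (s0, ε, EZ)
All input consumed; M is in state s0.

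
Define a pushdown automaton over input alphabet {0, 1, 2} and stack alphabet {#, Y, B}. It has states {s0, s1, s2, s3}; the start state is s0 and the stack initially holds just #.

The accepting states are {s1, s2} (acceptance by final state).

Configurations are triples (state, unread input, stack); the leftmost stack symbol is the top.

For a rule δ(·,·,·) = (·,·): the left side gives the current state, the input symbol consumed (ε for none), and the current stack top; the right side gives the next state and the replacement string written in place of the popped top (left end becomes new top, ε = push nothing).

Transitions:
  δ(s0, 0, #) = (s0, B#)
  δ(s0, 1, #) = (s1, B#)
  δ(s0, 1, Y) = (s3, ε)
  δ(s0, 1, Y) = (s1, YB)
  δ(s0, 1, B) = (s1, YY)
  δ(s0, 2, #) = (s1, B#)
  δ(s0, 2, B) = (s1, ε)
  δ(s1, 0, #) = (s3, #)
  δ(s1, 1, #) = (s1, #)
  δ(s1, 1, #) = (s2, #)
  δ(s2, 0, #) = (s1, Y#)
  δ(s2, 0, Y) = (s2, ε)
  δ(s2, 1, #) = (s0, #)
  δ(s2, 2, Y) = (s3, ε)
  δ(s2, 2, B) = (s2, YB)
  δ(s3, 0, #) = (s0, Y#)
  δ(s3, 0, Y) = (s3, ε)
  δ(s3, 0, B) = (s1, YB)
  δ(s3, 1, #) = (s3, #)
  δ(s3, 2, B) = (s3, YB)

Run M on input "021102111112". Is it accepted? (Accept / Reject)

Accept

One accepting computation: (s0, 021102111112, #) ⊢ (s0, 21102111112, B#) ⊢ (s1, 1102111112, #) ⊢ (s2, 102111112, #) ⊢ (s0, 02111112, #) ⊢ (s0, 2111112, B#) ⊢ (s1, 111112, #) ⊢ (s1, 11112, #) ⊢ (s1, 1112, #) ⊢ (s1, 112, #) ⊢ (s2, 12, #) ⊢ (s0, 2, #) ⊢ (s1, ε, B#)
All input consumed and state s1 ∈ F.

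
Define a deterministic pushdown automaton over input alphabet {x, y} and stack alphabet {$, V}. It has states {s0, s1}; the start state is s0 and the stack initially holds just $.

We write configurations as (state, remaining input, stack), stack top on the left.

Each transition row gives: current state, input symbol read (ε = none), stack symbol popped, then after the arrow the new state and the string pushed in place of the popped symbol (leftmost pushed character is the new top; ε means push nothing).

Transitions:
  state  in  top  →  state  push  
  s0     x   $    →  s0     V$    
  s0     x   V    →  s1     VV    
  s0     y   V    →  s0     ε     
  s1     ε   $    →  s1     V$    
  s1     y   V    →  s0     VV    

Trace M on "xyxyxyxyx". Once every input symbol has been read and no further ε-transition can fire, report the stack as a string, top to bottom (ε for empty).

V$

(s0, xyxyxyxyx, $)
  read x, top $: go to s0, push V$ → (s0, yxyxyxyx, V$)
  read y, top V: go to s0, push ε → (s0, xyxyxyx, $)
  read x, top $: go to s0, push V$ → (s0, yxyxyx, V$)
  read y, top V: go to s0, push ε → (s0, xyxyx, $)
  read x, top $: go to s0, push V$ → (s0, yxyx, V$)
  read y, top V: go to s0, push ε → (s0, xyx, $)
  read x, top $: go to s0, push V$ → (s0, yx, V$)
  read y, top V: go to s0, push ε → (s0, x, $)
  read x, top $: go to s0, push V$ → (s0, ε, V$)
All input consumed in state s0 with stack V$.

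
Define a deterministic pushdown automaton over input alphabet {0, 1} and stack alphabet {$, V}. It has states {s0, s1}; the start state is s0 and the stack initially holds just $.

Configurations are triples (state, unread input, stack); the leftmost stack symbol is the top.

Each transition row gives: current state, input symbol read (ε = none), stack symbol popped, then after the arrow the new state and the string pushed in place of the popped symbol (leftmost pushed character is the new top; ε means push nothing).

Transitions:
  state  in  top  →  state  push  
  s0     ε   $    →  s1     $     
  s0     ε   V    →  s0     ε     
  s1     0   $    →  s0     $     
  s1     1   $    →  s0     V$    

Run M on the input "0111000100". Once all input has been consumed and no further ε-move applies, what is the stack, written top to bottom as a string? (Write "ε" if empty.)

$

(s0, 0111000100, $)
  ε-move, top $: go to s1, push $ → (s1, 0111000100, $)
  read 0, top $: go to s0, push $ → (s0, 111000100, $)
  ε-move, top $: go to s1, push $ → (s1, 111000100, $)
  read 1, top $: go to s0, push V$ → (s0, 11000100, V$)
  ε-move, top V: go to s0, push ε → (s0, 11000100, $)
  ε-move, top $: go to s1, push $ → (s1, 11000100, $)
  read 1, top $: go to s0, push V$ → (s0, 1000100, V$)
  ε-move, top V: go to s0, push ε → (s0, 1000100, $)
  ε-move, top $: go to s1, push $ → (s1, 1000100, $)
  read 1, top $: go to s0, push V$ → (s0, 000100, V$)
  ε-move, top V: go to s0, push ε → (s0, 000100, $)
  ε-move, top $: go to s1, push $ → (s1, 000100, $)
  read 0, top $: go to s0, push $ → (s0, 00100, $)
  ε-move, top $: go to s1, push $ → (s1, 00100, $)
  read 0, top $: go to s0, push $ → (s0, 0100, $)
  ε-move, top $: go to s1, push $ → (s1, 0100, $)
  read 0, top $: go to s0, push $ → (s0, 100, $)
  ε-move, top $: go to s1, push $ → (s1, 100, $)
  read 1, top $: go to s0, push V$ → (s0, 00, V$)
  ε-move, top V: go to s0, push ε → (s0, 00, $)
  ε-move, top $: go to s1, push $ → (s1, 00, $)
  read 0, top $: go to s0, push $ → (s0, 0, $)
  ε-move, top $: go to s1, push $ → (s1, 0, $)
  read 0, top $: go to s0, push $ → (s0, ε, $)
  ε-move, top $: go to s1, push $ → (s1, ε, $)
All input consumed in state s1 with stack $.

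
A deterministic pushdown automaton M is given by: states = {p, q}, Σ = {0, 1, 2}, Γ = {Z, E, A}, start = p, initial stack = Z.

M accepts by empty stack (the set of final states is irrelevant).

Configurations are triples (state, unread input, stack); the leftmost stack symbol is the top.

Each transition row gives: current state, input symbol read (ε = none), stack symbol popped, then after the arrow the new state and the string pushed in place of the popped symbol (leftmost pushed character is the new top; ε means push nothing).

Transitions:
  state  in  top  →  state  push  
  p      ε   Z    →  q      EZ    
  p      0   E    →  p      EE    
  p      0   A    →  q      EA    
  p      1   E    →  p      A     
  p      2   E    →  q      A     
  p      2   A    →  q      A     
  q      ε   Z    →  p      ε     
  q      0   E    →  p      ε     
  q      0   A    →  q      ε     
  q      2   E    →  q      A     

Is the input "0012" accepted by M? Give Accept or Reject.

Reject

(p, 0012, Z)
  ε-move, top Z: go to q, push EZ → (q, 0012, EZ)
  read 0, top E: go to p, push ε → (p, 012, Z)
  ε-move, top Z: go to q, push EZ → (q, 012, EZ)
  read 0, top E: go to p, push ε → (p, 12, Z)
  ε-move, top Z: go to q, push EZ → (q, 12, EZ)
No transition applies at (q, 12, EZ); input not fully consumed.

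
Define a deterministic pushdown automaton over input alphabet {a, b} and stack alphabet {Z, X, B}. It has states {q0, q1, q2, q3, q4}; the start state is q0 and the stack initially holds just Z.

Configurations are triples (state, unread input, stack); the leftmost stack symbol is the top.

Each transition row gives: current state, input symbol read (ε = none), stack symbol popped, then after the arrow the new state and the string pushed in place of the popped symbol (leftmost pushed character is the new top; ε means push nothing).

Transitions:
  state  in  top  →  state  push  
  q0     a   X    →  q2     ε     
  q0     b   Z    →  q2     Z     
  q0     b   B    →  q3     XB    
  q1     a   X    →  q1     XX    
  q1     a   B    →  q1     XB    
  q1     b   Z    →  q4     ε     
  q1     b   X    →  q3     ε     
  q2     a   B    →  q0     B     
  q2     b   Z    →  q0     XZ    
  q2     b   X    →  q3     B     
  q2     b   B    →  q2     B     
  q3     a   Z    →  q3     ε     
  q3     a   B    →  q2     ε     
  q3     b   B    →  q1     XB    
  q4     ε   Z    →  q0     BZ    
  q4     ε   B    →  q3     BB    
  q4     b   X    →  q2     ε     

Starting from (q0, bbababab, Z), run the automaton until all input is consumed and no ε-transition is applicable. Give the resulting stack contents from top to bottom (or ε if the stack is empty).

XZ

(q0, bbababab, Z)
  read b, top Z: go to q2, push Z → (q2, bababab, Z)
  read b, top Z: go to q0, push XZ → (q0, ababab, XZ)
  read a, top X: go to q2, push ε → (q2, babab, Z)
  read b, top Z: go to q0, push XZ → (q0, abab, XZ)
  read a, top X: go to q2, push ε → (q2, bab, Z)
  read b, top Z: go to q0, push XZ → (q0, ab, XZ)
  read a, top X: go to q2, push ε → (q2, b, Z)
  read b, top Z: go to q0, push XZ → (q0, ε, XZ)
All input consumed in state q0 with stack XZ.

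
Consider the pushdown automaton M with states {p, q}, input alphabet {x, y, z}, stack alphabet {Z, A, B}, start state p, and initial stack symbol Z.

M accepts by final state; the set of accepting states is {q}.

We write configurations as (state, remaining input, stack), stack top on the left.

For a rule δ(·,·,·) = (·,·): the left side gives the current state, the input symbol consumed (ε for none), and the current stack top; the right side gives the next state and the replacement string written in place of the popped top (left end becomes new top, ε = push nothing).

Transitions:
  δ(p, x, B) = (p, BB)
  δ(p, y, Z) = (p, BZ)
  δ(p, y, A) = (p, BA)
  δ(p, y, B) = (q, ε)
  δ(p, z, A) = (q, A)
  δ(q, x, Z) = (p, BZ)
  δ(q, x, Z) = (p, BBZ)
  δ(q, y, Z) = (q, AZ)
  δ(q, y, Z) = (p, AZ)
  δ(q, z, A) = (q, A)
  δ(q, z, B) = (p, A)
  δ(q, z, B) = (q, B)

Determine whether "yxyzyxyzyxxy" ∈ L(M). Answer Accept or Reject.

Accept

One accepting computation: (p, yxyzyxyzyxxy, Z) ⊢ (p, xyzyxyzyxxy, BZ) ⊢ (p, yzyxyzyxxy, BBZ) ⊢ (q, zyxyzyxxy, BZ) ⊢ (p, yxyzyxxy, AZ) ⊢ (p, xyzyxxy, BAZ) ⊢ (p, yzyxxy, BBAZ) ⊢ (q, zyxxy, BAZ) ⊢ (p, yxxy, AAZ) ⊢ (p, xxy, BAAZ) ⊢ (p, xy, BBAAZ) ⊢ (p, y, BBBAAZ) ⊢ (q, ε, BBAAZ)
All input consumed and state q ∈ F.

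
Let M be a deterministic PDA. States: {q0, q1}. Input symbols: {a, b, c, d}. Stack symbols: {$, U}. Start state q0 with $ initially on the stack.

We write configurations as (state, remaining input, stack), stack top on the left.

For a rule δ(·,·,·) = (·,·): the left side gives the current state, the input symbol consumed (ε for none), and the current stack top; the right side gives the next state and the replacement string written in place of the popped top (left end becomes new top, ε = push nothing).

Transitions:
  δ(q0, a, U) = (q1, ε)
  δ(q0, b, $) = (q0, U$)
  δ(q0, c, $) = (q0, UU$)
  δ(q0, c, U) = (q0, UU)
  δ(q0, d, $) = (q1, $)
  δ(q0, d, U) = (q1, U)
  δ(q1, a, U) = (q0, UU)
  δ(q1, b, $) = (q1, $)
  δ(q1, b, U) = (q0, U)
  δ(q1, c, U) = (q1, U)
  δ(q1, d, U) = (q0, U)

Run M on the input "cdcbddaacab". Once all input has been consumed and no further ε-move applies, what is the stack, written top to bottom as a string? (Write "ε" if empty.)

UU$

(q0, cdcbddaacab, $) ⊢ (q0, dcbddaacab, UU$) ⊢ (q1, cbddaacab, UU$) ⊢ (q1, bddaacab, UU$) ⊢ (q0, ddaacab, UU$) ⊢ (q1, daacab, UU$) ⊢ (q0, aacab, UU$) ⊢ (q1, acab, U$) ⊢ (q0, cab, UU$) ⊢ (q0, ab, UUU$) ⊢ (q1, b, UU$) ⊢ (q0, ε, UU$)
All input consumed in state q0 with stack UU$.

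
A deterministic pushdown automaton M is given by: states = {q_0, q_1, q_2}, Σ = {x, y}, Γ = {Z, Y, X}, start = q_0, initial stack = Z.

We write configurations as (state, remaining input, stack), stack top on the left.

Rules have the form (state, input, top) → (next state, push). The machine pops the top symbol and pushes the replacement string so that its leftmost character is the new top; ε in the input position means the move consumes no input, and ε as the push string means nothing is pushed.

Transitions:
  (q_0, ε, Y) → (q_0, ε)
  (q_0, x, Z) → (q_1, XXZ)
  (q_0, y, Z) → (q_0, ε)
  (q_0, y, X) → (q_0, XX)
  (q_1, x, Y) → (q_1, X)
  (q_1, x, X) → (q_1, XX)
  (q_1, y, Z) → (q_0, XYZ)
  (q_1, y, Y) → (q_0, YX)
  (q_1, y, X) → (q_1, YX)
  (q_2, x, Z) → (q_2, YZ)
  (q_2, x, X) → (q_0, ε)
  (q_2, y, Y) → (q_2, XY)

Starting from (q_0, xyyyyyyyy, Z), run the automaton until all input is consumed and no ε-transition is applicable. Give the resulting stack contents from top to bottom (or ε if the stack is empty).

XXXXXXXXXZ

(q_0, xyyyyyyyy, Z) ⊢ (q_1, yyyyyyyy, XXZ) ⊢ (q_1, yyyyyyy, YXXZ) ⊢ (q_0, yyyyyy, YXXXZ) ⊢ (q_0, yyyyyy, XXXZ) ⊢ (q_0, yyyyy, XXXXZ) ⊢ (q_0, yyyy, XXXXXZ) ⊢ (q_0, yyy, XXXXXXZ) ⊢ (q_0, yy, XXXXXXXZ) ⊢ (q_0, y, XXXXXXXXZ) ⊢ (q_0, ε, XXXXXXXXXZ)
All input consumed in state q_0 with stack XXXXXXXXXZ.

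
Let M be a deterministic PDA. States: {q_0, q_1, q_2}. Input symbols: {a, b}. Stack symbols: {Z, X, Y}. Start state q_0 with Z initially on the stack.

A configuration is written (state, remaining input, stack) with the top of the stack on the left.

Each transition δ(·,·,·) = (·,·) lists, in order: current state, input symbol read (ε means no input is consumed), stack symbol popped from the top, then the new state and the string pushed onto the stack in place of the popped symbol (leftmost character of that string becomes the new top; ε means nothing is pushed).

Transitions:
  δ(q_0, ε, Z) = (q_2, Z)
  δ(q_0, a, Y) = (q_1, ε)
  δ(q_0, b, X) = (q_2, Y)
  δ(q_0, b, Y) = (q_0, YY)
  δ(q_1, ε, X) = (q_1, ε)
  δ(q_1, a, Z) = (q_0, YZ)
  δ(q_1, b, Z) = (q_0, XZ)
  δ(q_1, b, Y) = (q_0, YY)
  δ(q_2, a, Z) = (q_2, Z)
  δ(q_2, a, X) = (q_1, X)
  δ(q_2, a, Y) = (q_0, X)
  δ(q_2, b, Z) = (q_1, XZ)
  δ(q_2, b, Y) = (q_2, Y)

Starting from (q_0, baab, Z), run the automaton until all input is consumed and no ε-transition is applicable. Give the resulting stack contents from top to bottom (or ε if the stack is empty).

(q_0, baab, Z)
  ε-move, top Z: go to q_2, push Z → (q_2, baab, Z)
  read b, top Z: go to q_1, push XZ → (q_1, aab, XZ)
  ε-move, top X: go to q_1, push ε → (q_1, aab, Z)
  read a, top Z: go to q_0, push YZ → (q_0, ab, YZ)
  read a, top Y: go to q_1, push ε → (q_1, b, Z)
  read b, top Z: go to q_0, push XZ → (q_0, ε, XZ)
All input consumed in state q_0 with stack XZ.

XZ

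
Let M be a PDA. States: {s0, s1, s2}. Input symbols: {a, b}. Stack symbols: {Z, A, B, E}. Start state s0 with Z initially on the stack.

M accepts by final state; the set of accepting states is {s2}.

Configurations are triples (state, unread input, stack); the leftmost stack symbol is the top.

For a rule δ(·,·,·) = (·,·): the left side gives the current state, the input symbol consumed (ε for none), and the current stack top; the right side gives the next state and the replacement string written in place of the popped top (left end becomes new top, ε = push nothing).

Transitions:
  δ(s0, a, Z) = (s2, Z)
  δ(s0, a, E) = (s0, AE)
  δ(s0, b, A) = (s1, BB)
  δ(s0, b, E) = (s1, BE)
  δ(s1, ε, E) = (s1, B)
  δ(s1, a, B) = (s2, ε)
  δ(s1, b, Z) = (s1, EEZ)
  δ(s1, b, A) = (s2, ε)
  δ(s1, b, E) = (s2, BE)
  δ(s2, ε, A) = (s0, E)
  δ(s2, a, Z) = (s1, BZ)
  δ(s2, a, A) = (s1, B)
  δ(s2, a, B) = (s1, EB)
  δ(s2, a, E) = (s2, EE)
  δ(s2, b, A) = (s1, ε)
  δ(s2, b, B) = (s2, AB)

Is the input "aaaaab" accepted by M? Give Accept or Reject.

No computation consumes all input and reaches a final state.

Reject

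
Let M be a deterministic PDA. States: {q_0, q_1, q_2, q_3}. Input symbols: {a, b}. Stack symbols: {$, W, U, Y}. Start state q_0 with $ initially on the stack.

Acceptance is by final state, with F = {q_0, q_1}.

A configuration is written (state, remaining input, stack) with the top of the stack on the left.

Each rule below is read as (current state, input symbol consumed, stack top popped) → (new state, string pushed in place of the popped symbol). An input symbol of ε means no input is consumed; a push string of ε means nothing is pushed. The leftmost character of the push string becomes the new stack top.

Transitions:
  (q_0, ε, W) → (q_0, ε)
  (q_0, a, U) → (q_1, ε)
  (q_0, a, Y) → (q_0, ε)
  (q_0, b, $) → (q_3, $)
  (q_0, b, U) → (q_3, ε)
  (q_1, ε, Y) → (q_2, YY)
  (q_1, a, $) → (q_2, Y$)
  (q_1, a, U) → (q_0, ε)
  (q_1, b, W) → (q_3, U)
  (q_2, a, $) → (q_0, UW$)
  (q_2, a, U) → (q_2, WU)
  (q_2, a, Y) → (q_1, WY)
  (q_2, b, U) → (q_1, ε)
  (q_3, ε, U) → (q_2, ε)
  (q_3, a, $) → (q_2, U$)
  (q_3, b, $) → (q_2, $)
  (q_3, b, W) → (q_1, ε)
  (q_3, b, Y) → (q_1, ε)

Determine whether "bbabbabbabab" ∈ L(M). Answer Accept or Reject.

Reject

(q_0, bbabbabbabab, $)
  read b, top $: go to q_3, push $ → (q_3, babbabbabab, $)
  read b, top $: go to q_2, push $ → (q_2, abbabbabab, $)
  read a, top $: go to q_0, push UW$ → (q_0, bbabbabab, UW$)
  read b, top U: go to q_3, push ε → (q_3, babbabab, W$)
  read b, top W: go to q_1, push ε → (q_1, abbabab, $)
  read a, top $: go to q_2, push Y$ → (q_2, bbabab, Y$)
No transition applies at (q_2, bbabab, Y$); input not fully consumed.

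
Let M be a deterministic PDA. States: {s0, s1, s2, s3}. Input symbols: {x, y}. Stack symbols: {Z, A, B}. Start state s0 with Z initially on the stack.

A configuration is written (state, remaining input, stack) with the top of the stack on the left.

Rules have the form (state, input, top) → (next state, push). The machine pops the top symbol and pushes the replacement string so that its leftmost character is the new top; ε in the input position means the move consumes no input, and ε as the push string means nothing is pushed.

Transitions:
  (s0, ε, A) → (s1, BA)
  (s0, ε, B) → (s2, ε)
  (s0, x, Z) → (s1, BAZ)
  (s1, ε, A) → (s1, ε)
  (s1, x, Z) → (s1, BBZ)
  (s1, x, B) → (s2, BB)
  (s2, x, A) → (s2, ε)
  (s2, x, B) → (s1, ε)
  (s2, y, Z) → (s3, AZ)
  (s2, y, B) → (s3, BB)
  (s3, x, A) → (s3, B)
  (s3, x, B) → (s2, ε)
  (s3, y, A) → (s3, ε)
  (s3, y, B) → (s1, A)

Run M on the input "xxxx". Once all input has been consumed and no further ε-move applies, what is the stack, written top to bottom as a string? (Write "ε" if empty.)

(s0, xxxx, Z)
  read x, top Z: go to s1, push BAZ → (s1, xxx, BAZ)
  read x, top B: go to s2, push BB → (s2, xx, BBAZ)
  read x, top B: go to s1, push ε → (s1, x, BAZ)
  read x, top B: go to s2, push BB → (s2, ε, BBAZ)
All input consumed in state s2 with stack BBAZ.

BBAZ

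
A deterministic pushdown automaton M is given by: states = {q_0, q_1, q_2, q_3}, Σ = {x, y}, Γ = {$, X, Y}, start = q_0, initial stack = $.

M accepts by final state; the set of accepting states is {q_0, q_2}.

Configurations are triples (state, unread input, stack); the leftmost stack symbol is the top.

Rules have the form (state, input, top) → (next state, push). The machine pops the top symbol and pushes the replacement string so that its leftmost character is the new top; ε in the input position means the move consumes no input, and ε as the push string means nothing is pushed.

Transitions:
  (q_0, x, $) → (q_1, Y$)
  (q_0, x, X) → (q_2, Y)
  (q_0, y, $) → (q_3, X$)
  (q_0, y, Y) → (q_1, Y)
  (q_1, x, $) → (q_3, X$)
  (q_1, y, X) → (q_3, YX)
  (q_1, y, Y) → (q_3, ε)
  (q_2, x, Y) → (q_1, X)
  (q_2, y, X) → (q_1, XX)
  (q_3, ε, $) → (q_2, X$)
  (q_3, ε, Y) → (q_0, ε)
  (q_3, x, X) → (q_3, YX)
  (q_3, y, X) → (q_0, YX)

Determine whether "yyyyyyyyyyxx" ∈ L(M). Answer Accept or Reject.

(q_0, yyyyyyyyyyxx, $)
  read y, top $: go to q_3, push X$ → (q_3, yyyyyyyyyxx, X$)
  read y, top X: go to q_0, push YX → (q_0, yyyyyyyyxx, YX$)
  read y, top Y: go to q_1, push Y → (q_1, yyyyyyyxx, YX$)
  read y, top Y: go to q_3, push ε → (q_3, yyyyyyxx, X$)
  read y, top X: go to q_0, push YX → (q_0, yyyyyxx, YX$)
  read y, top Y: go to q_1, push Y → (q_1, yyyyxx, YX$)
  read y, top Y: go to q_3, push ε → (q_3, yyyxx, X$)
  read y, top X: go to q_0, push YX → (q_0, yyxx, YX$)
  read y, top Y: go to q_1, push Y → (q_1, yxx, YX$)
  read y, top Y: go to q_3, push ε → (q_3, xx, X$)
  read x, top X: go to q_3, push YX → (q_3, x, YX$)
  ε-move, top Y: go to q_0, push ε → (q_0, x, X$)
  read x, top X: go to q_2, push Y → (q_2, ε, Y$)
All input consumed; state q_2 ∈ F.

Accept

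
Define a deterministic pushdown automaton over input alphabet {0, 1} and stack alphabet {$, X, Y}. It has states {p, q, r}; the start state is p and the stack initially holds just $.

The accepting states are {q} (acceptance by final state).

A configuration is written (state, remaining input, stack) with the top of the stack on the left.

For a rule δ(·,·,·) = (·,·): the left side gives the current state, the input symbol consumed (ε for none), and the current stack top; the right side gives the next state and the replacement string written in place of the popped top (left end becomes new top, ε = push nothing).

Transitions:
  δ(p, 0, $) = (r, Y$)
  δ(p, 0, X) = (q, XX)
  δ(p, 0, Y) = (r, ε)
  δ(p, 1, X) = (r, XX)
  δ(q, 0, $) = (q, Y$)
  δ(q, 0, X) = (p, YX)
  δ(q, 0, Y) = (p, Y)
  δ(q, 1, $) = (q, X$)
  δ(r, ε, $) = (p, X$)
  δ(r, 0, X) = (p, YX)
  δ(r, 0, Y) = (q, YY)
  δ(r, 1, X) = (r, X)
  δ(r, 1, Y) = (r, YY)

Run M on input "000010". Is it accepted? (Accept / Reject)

(p, 000010, $) ⊢ (r, 00010, Y$) ⊢ (q, 0010, YY$) ⊢ (p, 010, YY$) ⊢ (r, 10, Y$) ⊢ (r, 0, YY$) ⊢ (q, ε, YYY$)
All input consumed; state q ∈ F.

Accept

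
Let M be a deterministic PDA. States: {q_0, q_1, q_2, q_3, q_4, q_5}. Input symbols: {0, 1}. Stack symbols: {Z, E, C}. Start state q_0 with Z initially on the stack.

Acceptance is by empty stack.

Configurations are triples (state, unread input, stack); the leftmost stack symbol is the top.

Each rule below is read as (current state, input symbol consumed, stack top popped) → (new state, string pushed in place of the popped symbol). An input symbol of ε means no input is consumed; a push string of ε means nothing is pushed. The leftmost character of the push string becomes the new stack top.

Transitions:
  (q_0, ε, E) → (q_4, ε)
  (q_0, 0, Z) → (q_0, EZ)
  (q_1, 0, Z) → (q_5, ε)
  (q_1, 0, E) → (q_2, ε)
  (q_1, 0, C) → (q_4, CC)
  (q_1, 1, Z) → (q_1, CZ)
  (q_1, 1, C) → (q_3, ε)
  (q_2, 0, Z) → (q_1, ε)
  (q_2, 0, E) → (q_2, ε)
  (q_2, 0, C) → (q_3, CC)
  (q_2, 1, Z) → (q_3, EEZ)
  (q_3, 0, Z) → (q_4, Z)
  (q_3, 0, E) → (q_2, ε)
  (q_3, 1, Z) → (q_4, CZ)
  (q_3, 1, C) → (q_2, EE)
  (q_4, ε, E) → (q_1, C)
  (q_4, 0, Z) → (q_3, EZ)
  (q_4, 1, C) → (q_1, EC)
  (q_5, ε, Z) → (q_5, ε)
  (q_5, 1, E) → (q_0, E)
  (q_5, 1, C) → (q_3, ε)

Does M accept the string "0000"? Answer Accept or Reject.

(q_0, 0000, Z) ⊢ (q_0, 000, EZ) ⊢ (q_4, 000, Z) ⊢ (q_3, 00, EZ) ⊢ (q_2, 0, Z) ⊢ (q_1, ε, ε)
All input consumed and the stack is empty.

Accept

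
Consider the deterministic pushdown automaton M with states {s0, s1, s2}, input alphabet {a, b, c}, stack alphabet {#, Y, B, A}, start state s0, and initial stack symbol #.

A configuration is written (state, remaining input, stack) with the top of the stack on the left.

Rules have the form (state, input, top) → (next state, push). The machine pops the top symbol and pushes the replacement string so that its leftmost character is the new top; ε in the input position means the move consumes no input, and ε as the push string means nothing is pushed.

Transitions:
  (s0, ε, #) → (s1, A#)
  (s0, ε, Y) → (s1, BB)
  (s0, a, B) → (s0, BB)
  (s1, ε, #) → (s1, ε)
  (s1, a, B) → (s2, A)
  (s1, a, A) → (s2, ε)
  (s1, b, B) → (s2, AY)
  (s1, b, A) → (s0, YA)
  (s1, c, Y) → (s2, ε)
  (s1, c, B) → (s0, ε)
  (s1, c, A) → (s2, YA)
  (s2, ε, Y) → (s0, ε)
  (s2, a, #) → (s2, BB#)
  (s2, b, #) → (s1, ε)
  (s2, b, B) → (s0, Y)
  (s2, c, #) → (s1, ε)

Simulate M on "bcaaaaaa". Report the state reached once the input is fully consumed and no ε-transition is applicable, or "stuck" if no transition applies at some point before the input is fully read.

s0

(s0, bcaaaaaa, #) ⊢ (s1, bcaaaaaa, A#) ⊢ (s0, caaaaaa, YA#) ⊢ (s1, caaaaaa, BBA#) ⊢ (s0, aaaaaa, BA#) ⊢ (s0, aaaaa, BBA#) ⊢ (s0, aaaa, BBBA#) ⊢ (s0, aaa, BBBBA#) ⊢ (s0, aa, BBBBBA#) ⊢ (s0, a, BBBBBBA#) ⊢ (s0, ε, BBBBBBBA#)
All input consumed; M is in state s0.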